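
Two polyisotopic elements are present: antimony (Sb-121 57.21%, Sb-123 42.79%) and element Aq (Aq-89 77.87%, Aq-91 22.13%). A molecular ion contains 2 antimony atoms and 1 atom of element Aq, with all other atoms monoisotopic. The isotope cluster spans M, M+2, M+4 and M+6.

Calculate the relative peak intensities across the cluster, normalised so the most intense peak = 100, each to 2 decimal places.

56.18 : 100.00 : 55.31 : 8.93

Antimony pattern (n=2): 0.32729841 : 0.48960318 : 0.18309841
Element Aq pattern (n=1): 0.7787 : 0.2213
Convolve the two distributions (both contribute in 2-u steps):
  M: 0.32729841×0.7787 = 0.254867
  M+2: 0.32729841×0.2213 + 0.48960318×0.7787 = 0.453685
  M+4: 0.48960318×0.2213 + 0.18309841×0.7787 = 0.250928
  M+6: 0.18309841×0.2213 = 0.040520
Scale to base peak (0.453685) = 100: 56.18 : 100.00 : 55.31 : 8.93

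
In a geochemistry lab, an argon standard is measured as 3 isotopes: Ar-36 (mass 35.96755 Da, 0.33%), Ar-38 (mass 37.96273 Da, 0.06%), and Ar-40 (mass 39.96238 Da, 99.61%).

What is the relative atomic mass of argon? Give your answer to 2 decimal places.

The abundance-weighted mean is 0.0033 × 35.96755 + 0.0006 × 37.96273 + 0.9961 × 39.96238
= 0.118693 + 0.022778 + 39.806527 = 39.947998 Da

39.95 Da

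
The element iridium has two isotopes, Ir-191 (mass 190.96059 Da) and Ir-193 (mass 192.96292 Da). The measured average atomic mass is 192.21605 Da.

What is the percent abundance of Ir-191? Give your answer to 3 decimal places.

37.300%

Writing the weighted mean with unknown fraction x of Ir-191:
190.96059·x + 192.96292·(1 − x) = 192.21605
(190.96059 − 192.96292)·x = 192.21605 − 192.96292
x = -0.74687 / -2.00233 = 0.37300 → 37.300% Ir-191, 62.700% Ir-193.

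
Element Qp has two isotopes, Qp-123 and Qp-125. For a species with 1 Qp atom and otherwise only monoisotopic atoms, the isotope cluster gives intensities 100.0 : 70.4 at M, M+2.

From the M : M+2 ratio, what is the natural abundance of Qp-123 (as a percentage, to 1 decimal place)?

58.7%

If p is the fraction of Qp that is Qp-123, then I(M+2)/I(M) = [C(1,1)·p^0·(1−p)] / p^1 = 1·(1−p)/p = 70.4/100.0 = 0.7040
(1−p)/p = 0.7040/1 = 0.7040  ⇒  p = 1/(1 + 0.7040) = 0.5869
Qp-123: 58.7%, Qp-125: 41.3%.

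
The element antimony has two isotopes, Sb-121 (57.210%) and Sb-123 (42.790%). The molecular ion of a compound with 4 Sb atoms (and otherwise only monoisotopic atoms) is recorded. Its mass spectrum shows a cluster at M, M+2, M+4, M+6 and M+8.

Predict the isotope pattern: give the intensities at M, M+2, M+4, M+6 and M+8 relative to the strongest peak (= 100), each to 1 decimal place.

29.8 : 89.1 : 100.0 : 49.9 : 9.3

Each Sb atom is independently Sb-121 (p = 0.57210) or Sb-123 (q = 0.42790); the cluster is the binomial expansion (p + q)^4.
P(M) = 0.57210^4 = 0.107124
P(M+2) = 4 × 0.57210^3 × 0.42790^1 = 0.320493
P(M+4) = 6 × 0.57210^2 × 0.42790^2 = 0.359567
P(M+6) = 4 × 0.57210^1 × 0.42790^3 = 0.179291
P(M+8) = 0.42790^4 = 0.033525
The M+4 peak is largest (0.359567); scaling to 100 gives 29.8 : 89.1 : 100.0 : 49.9 : 9.3.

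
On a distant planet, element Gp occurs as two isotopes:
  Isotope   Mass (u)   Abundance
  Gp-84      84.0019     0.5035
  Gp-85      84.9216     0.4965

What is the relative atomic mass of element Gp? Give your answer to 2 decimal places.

84.46 u

Ar = Σ fᵢ·mᵢ = 0.5035 × 84.0019 + 0.4965 × 84.9216
= 42.29496 + 42.16357 = 84.45853 u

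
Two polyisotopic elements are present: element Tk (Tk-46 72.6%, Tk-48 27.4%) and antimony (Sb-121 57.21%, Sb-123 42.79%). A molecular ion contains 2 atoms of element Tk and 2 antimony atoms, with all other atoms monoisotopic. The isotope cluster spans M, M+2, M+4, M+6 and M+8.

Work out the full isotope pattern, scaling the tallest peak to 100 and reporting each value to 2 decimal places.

Element Tk pattern (n=2): 0.527076 : 0.397848 : 0.075076
Antimony pattern (n=2): 0.32729841 : 0.48960318 : 0.18309841
Convolve the two distributions (both contribute in 2-u steps):
  M: 0.527076×0.32729841 = 0.172511
  M+2: 0.527076×0.48960318 + 0.397848×0.32729841 = 0.388273
  M+4: 0.527076×0.18309841 + 0.397848×0.48960318 + 0.075076×0.32729841 = 0.315867
  M+6: 0.397848×0.18309841 + 0.075076×0.48960318 = 0.109603
  M+8: 0.075076×0.18309841 = 0.013746
Scale to base peak (0.388273) = 100: 44.43 : 100.00 : 81.35 : 28.23 : 3.54

44.43 : 100.00 : 81.35 : 28.23 : 3.54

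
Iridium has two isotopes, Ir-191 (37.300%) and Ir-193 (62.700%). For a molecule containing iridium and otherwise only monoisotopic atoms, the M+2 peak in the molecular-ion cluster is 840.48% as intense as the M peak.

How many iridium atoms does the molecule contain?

5

With n Ir atoms, P(M+2)/P(M) = C(n,1)·p^(n−1)q / p^n = n·q/p = n · 0.62700/0.37300.
n = 8.4048 × 0.37300/0.62700 = 5.00 ≈ 5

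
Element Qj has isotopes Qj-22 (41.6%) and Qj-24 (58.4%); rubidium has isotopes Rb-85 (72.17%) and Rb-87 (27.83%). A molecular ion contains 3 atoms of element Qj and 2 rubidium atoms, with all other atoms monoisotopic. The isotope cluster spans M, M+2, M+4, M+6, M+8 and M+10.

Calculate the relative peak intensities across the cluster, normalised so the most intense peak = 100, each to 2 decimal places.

Element Qj pattern (n=3): 0.0719913 : 0.30319411 : 0.42563789 : 0.1991767
Rubidium pattern (n=2): 0.52085089 : 0.40169822 : 0.07745089
Convolve the two distributions (both contribute in 2-u steps):
  M: 0.0719913×0.52085089 = 0.037497
  M+2: 0.0719913×0.40169822 + 0.30319411×0.52085089 = 0.186838
  M+4: 0.0719913×0.07745089 + 0.30319411×0.40169822 + 0.42563789×0.52085089 = 0.349062
  M+6: 0.30319411×0.07745089 + 0.42563789×0.40169822 + 0.1991767×0.52085089 = 0.298202
  M+8: 0.42563789×0.07745089 + 0.1991767×0.40169822 = 0.112975
  M+10: 0.1991767×0.07745089 = 0.015426
Scale to base peak (0.349062) = 100: 10.74 : 53.53 : 100.00 : 85.43 : 32.37 : 4.42

10.74 : 53.53 : 100.00 : 85.43 : 32.37 : 4.42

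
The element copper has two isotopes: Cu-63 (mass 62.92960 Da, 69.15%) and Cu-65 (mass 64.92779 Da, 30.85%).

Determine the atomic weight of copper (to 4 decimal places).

63.5460 Da

Weight each isotope mass by its fractional abundance: 0.6915 × 62.92960 + 0.3085 × 64.92779
= 43.515818 + 20.030223 = 63.546041 Da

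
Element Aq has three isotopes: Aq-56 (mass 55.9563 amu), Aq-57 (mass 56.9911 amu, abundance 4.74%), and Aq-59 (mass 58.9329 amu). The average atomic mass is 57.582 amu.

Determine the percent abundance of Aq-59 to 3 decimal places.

52.968%

Let x and y be the fractions of Aq-56 and Aq-59. Then x + y = 1 − 0.0474 = 0.9526 and 55.9563x + 58.9329y = 57.582 − 0.0474×56.9911 = 54.88062186.
Substituting: 55.9563x + 58.9329(0.9526 − x) = 54.88062186
(55.9563 − 58.9329)x = -1.25885868  ⇒  x = 0.42292, y = 0.52968
Aq-56: 42.292%, Aq-59: 52.968%.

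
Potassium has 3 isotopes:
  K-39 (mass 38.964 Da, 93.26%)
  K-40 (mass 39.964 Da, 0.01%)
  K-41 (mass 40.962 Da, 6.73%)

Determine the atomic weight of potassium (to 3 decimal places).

39.099 Da

Average mass = Σ (abundance × isotope mass) = 0.9326 × 38.964 + 0.0001 × 39.964 + 0.0673 × 40.962
= 36.3378 + 0.0040 + 2.7567 = 39.0985 Da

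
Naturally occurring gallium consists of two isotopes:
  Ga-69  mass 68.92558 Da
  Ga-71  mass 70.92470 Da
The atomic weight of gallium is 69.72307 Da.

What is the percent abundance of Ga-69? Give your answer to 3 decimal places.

Let x be the fractional abundance of Ga-69; then Ga-71 has abundance 1 − x.
68.92558·x + 70.92470·(1 − x) = 69.72307
(68.92558 − 70.92470)·x = 69.72307 − 70.92470
x = -1.20163 / -1.99912 = 0.60108 → 60.108% Ga-69, 39.892% Ga-71.

60.108%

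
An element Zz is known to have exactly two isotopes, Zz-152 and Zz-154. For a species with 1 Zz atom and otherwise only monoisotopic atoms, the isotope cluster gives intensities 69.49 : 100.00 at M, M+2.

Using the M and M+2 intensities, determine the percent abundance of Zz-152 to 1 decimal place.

Write p for the Zz-152 fraction. I(M+2)/I(M) = [C(1,1)·p^0·(1−p)] / p^1 = 1·(1−p)/p = 100.00/69.49 = 1.4391
(1−p)/p = 1.4391/1 = 1.4391  ⇒  p = 1/(1 + 1.4391) = 0.4100
Zz-152: 41.0%, Zz-154: 59.0%.

41.0%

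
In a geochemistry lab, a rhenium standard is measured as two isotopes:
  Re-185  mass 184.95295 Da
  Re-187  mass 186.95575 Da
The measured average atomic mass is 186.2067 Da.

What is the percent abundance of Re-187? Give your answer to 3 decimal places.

62.600%

With x = fraction of Re-185 (so Re-187 is 1 − x):
184.95295·x + 186.95575·(1 − x) = 186.2067
(184.95295 − 186.95575)·x = 186.2067 − 186.95575
x = -0.74905 / -2.00280 = 0.37400 → 37.400% Re-185, 62.600% Re-187.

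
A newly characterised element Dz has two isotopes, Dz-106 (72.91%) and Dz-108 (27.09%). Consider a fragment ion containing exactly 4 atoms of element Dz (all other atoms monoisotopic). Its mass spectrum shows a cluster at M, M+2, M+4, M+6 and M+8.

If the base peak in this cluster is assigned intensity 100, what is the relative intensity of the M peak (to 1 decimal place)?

Term probabilities: M 0.2826, M+2 0.4200, M+4 0.2341, M+6 0.0580, M+8 0.0054. Base peak = M+2.
P(M+2) = C(4,1) × 0.7291^3 × 0.2709^1 = 4 × 0.38757994 × 0.2709 = 0.419982 (base)
P(M) = C(4,0) × 0.7291^4 × 0.2709^0 = 1 × 0.28258454 × 1.0000 = 0.282585
Relative intensity = 0.282585 / 0.419982 × 100 = 67.3

67.3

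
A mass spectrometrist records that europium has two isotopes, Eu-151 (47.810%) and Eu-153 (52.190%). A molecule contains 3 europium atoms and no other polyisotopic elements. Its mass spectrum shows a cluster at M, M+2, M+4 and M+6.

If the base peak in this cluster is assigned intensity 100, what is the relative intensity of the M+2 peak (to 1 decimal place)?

91.6

(0.47810 + 0.52190)^3 gives M 0.1093, M+2 0.3579, M+4 0.3907, M+6 0.1422; the largest is M+4.
P(M+4) = C(3,2) × 0.47810^1 × 0.52190^2 = 3 × 0.4781 × 0.27237961 = 0.390674 (base)
P(M+2) = C(3,1) × 0.47810^2 × 0.52190^1 = 3 × 0.22857961 × 0.5219 = 0.357887
Relative intensity = 0.357887 / 0.390674 × 100 = 91.6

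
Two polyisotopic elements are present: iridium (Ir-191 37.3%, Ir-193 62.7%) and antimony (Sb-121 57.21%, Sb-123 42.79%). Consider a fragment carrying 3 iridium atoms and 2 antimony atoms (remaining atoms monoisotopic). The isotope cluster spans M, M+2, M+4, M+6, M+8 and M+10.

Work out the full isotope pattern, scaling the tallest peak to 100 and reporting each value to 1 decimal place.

4.9 : 32.3 : 81.9 : 100.0 : 58.5 : 13.1

Iridium pattern (n=3): 0.05189512 : 0.26170165 : 0.43991135 : 0.24649188
Antimony pattern (n=2): 0.32729841 : 0.48960318 : 0.18309841
Convolve the two distributions (both contribute in 2-u steps):
  M: 0.05189512×0.32729841 = 0.016985
  M+2: 0.05189512×0.48960318 + 0.26170165×0.32729841 = 0.111063
  M+4: 0.05189512×0.18309841 + 0.26170165×0.48960318 + 0.43991135×0.32729841 = 0.281614
  M+6: 0.26170165×0.18309841 + 0.43991135×0.48960318 + 0.24649188×0.32729841 = 0.343976
  M+8: 0.43991135×0.18309841 + 0.24649188×0.48960318 = 0.201230
  M+10: 0.24649188×0.18309841 = 0.045132
Scale to base peak (0.343976) = 100: 4.9 : 32.3 : 81.9 : 100.0 : 58.5 : 13.1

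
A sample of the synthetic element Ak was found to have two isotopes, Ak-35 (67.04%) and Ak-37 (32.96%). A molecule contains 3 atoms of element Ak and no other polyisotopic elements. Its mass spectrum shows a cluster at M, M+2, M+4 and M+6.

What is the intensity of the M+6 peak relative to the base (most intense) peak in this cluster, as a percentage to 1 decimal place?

8.1%

(0.6704 + 0.3296)^3 gives M 0.3013, M+2 0.4444, M+4 0.2185, M+6 0.0358; the largest is M+2.
P(M+2) = C(3,1) × 0.6704^2 × 0.3296^1 = 3 × 0.44943616 × 0.3296 = 0.444402 (base)
P(M+6) = C(3,3) × 0.6704^0 × 0.3296^3 = 1 × 1.0000 × 0.03580648 = 0.035806
Relative intensity = 0.035806 / 0.444402 × 100 = 8.1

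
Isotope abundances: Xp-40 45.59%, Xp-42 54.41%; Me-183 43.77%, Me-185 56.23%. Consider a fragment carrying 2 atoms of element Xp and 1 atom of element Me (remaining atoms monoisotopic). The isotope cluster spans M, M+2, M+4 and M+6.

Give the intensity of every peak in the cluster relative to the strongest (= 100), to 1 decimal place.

22.3 : 81.8 : 100.0 : 40.7

Element Xp pattern (n=2): 0.20784481 : 0.49611038 : 0.29604481
Element Me pattern (n=1): 0.4377 : 0.5623
Convolve the two distributions (both contribute in 2-u steps):
  M: 0.20784481×0.4377 = 0.090974
  M+2: 0.20784481×0.5623 + 0.49611038×0.4377 = 0.334019
  M+4: 0.49611038×0.5623 + 0.29604481×0.4377 = 0.408542
  M+6: 0.29604481×0.5623 = 0.166466
Scale to base peak (0.408542) = 100: 22.3 : 81.8 : 100.0 : 40.7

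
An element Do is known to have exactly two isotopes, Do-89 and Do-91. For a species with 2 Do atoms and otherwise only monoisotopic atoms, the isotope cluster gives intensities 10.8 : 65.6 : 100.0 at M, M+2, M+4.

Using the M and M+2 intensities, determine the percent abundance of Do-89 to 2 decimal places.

Write p for the Do-89 fraction. I(M+2)/I(M) = [C(2,1)·p^1·(1−p)] / p^2 = 2·(1−p)/p = 65.6/10.8 = 6.0741
(1−p)/p = 6.0741/2 = 3.0370  ⇒  p = 1/(1 + 3.0370) = 0.2477
Do-89: 24.77%, Do-91: 75.23%.

24.77%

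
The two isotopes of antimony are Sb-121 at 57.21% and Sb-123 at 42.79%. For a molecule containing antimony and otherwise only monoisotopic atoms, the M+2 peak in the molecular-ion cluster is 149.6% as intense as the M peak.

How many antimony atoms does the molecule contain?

With n Sb atoms, P(M+2)/P(M) = C(n,1)·p^(n−1)q / p^n = n·q/p = n · 0.4279/0.5721.
n = 1.496 × 0.5721/0.4279 = 2.00 ≈ 2

2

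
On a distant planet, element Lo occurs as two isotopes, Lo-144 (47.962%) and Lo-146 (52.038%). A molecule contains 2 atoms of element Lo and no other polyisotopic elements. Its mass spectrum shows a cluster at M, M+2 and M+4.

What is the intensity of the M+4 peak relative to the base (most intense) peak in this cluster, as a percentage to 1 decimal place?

(0.47962 + 0.52038)^2 gives M 0.2300, M+2 0.4992, M+4 0.2708; the largest is M+2.
P(M+2) = C(2,1) × 0.47962^1 × 0.52038^1 = 2 × 0.47962 × 0.52038 = 0.499169 (base)
P(M+4) = C(2,2) × 0.47962^0 × 0.52038^2 = 1 × 1.0000 × 0.27079534 = 0.270795
Relative intensity = 0.270795 / 0.499169 × 100 = 54.2

54.2%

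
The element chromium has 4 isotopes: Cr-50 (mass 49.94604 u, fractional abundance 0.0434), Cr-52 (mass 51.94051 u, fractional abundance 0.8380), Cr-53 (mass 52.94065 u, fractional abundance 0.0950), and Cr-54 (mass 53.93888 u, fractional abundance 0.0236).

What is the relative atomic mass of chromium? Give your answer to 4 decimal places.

The abundance-weighted mean is 0.0434 × 49.94604 + 0.8380 × 51.94051 + 0.0950 × 52.94065 + 0.0236 × 53.93888
= 2.167658 + 43.526147 + 5.029362 + 1.272958 = 51.996125 u

51.9961 u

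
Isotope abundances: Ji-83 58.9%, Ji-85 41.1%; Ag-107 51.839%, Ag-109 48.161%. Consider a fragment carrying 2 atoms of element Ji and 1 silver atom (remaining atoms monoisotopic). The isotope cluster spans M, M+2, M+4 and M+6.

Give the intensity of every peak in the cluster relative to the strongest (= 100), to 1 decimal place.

43.0 : 100.0 : 76.7 : 19.5

Element Ji pattern (n=2): 0.346921 : 0.484158 : 0.168921
Silver pattern (n=1): 0.51839 : 0.48161
Convolve the two distributions (both contribute in 2-u steps):
  M: 0.346921×0.51839 = 0.179840
  M+2: 0.346921×0.48161 + 0.484158×0.51839 = 0.418063
  M+4: 0.484158×0.48161 + 0.168921×0.51839 = 0.320742
  M+6: 0.168921×0.48161 = 0.081354
Scale to base peak (0.418063) = 100: 43.0 : 100.0 : 76.7 : 19.5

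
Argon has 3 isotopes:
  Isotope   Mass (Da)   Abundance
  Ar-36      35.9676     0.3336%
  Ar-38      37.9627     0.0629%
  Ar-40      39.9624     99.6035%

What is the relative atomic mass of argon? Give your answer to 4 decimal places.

Average mass = Σ (abundance × isotope mass) = 0.003336 × 35.9676 + 0.000629 × 37.9627 + 0.996035 × 39.9624
= 0.11999 + 0.02388 + 39.80395 = 39.94782 Da

39.9478 Da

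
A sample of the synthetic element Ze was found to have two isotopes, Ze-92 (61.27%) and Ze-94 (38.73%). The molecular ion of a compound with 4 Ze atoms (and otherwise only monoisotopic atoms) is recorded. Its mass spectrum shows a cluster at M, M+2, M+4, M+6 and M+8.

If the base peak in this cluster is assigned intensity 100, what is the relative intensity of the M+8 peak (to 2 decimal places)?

6.31

Binomial terms of (0.6127 + 0.3873)^4: M 0.1409, M+2 0.3563, M+4 0.3379, M+6 0.1424, M+8 0.0225 → M+2 is the base peak.
P(M+2) = C(4,1) × 0.6127^3 × 0.3873^1 = 4 × 0.23000837 × 0.3873 = 0.356329 (base)
P(M+8) = C(4,4) × 0.6127^0 × 0.3873^4 = 1 × 1.0000 × 0.02250039 = 0.022500
Relative intensity = 0.022500 / 0.356329 × 100 = 6.31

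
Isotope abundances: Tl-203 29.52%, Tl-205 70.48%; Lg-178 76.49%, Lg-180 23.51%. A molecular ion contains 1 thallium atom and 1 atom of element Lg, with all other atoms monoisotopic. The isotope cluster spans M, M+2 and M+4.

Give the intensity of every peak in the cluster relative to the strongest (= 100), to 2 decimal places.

37.11 : 100.00 : 27.23

Thallium pattern (n=1): 0.2952 : 0.7048
Element Lg pattern (n=1): 0.7649 : 0.2351
Convolve the two distributions (both contribute in 2-u steps):
  M: 0.2952×0.7649 = 0.225798
  M+2: 0.2952×0.2351 + 0.7048×0.7649 = 0.608503
  M+4: 0.7048×0.2351 = 0.165698
Scale to base peak (0.608503) = 100: 37.11 : 100.00 : 27.23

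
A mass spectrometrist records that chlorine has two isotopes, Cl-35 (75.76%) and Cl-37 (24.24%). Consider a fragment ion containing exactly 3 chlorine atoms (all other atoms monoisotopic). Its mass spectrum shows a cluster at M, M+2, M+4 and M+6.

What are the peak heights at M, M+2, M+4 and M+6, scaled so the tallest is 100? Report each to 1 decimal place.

100.0 : 96.0 : 30.7 : 3.3

Expanding (0.7576 + 0.2424)^3:
P(M) = 0.7576^3 = 0.434830
P(M+2) = 3 × 0.7576^2 × 0.2424^1 = 0.417382
P(M+4) = 3 × 0.7576^1 × 0.2424^2 = 0.133545
P(M+6) = 0.2424^3 = 0.014243
The M peak is largest (0.434830); scaling to 100 gives 100.0 : 96.0 : 30.7 : 3.3.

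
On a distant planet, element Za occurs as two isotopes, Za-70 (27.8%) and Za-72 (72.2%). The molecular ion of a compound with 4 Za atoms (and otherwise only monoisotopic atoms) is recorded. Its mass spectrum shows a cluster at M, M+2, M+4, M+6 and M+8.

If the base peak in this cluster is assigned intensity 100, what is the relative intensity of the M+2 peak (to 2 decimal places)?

Term probabilities: M 0.0060, M+2 0.0620, M+4 0.2417, M+6 0.4185, M+8 0.2717. Base peak = M+6.
P(M+6) = C(4,3) × 0.278^1 × 0.722^3 = 4 × 0.2780 × 0.37636705 = 0.418520 (base)
P(M+2) = C(4,1) × 0.278^3 × 0.722^1 = 4 × 0.02148495 × 0.7220 = 0.062049
Relative intensity = 0.062049 / 0.418520 × 100 = 14.83

14.83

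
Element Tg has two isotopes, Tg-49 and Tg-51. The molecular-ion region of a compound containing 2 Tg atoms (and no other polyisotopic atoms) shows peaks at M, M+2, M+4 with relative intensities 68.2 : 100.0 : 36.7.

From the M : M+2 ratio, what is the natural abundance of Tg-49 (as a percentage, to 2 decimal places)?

57.70%

If p is the fraction of Tg that is Tg-49, then I(M+2)/I(M) = [C(2,1)·p^1·(1−p)] / p^2 = 2·(1−p)/p = 100.0/68.2 = 1.4663
(1−p)/p = 1.4663/2 = 0.7331  ⇒  p = 1/(1 + 0.7331) = 0.5770
Tg-49: 57.70%, Tg-51: 42.30%.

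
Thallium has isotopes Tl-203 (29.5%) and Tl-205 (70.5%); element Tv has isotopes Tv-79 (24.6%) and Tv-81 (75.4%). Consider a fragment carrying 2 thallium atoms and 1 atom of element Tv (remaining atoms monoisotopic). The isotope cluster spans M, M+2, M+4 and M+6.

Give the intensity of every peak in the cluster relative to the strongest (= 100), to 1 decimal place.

Thallium pattern (n=2): 0.087025 : 0.41595 : 0.497025
Element Tv pattern (n=1): 0.2460 : 0.7540
Convolve the two distributions (both contribute in 2-u steps):
  M: 0.087025×0.2460 = 0.021408
  M+2: 0.087025×0.7540 + 0.41595×0.2460 = 0.167941
  M+4: 0.41595×0.7540 + 0.497025×0.2460 = 0.435894
  M+6: 0.497025×0.7540 = 0.374757
Scale to base peak (0.435894) = 100: 4.9 : 38.5 : 100.0 : 86.0

4.9 : 38.5 : 100.0 : 86.0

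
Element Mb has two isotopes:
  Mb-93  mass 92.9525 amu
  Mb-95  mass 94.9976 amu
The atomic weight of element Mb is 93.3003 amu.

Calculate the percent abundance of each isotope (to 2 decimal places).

Mb-93: 82.99%, Mb-95: 17.01%

Let x be the fractional abundance of Mb-93; then Mb-95 has abundance 1 − x.
92.9525·x + 94.9976·(1 − x) = 93.3003
(92.9525 − 94.9976)·x = 93.3003 − 94.9976
x = -1.6973 / -2.0451 = 0.82993 → 82.99% Mb-93, 17.01% Mb-95.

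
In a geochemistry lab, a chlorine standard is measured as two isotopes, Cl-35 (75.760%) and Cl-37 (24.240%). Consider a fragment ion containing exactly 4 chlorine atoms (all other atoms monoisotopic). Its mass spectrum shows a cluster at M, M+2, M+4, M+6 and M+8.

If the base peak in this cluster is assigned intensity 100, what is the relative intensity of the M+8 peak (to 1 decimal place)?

Binomial terms of (0.75760 + 0.24240)^4: M 0.3294, M+2 0.4216, M+4 0.2023, M+6 0.0432, M+8 0.0035 → M+2 is the base peak.
P(M+2) = C(4,1) × 0.75760^3 × 0.24240^1 = 4 × 0.4348304 × 0.2424 = 0.421612 (base)
P(M+8) = C(4,4) × 0.75760^0 × 0.24240^4 = 1 × 1.0000 × 0.00345247 = 0.003452
Relative intensity = 0.003452 / 0.421612 × 100 = 0.8

0.8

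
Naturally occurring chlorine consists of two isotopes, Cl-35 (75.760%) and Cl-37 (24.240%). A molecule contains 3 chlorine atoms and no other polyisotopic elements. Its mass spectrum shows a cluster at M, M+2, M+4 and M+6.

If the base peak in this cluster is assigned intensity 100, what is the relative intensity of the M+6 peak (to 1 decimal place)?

Binomial terms of (0.75760 + 0.24240)^3: M 0.4348, M+2 0.4174, M+4 0.1335, M+6 0.0142 → M is the base peak.
P(M) = C(3,0) × 0.75760^3 × 0.24240^0 = 1 × 0.4348304 × 1.0000 = 0.434830 (base)
P(M+6) = C(3,3) × 0.75760^0 × 0.24240^3 = 1 × 1.0000 × 0.01424288 = 0.014243
Relative intensity = 0.014243 / 0.434830 × 100 = 3.3

3.3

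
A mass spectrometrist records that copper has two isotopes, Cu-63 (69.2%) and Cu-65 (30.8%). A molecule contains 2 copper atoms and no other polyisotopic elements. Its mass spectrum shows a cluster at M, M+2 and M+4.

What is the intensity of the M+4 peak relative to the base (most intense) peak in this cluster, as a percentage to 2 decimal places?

Term probabilities: M 0.4789, M+2 0.4263, M+4 0.0949. Base peak = M.
P(M) = C(2,0) × 0.692^2 × 0.308^0 = 1 × 0.478864 × 1.0000 = 0.478864 (base)
P(M+4) = C(2,2) × 0.692^0 × 0.308^2 = 1 × 1.0000 × 0.094864 = 0.094864
Relative intensity = 0.094864 / 0.478864 × 100 = 19.81

19.81%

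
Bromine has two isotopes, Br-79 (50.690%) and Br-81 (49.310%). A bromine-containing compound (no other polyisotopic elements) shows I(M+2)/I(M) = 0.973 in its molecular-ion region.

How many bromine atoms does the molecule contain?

1

The M+2/M ratio from n Br atoms is n · q/p = n · 0.49310/0.50690.
n = 0.973 × 0.50690/0.49310 = 1.00 ≈ 1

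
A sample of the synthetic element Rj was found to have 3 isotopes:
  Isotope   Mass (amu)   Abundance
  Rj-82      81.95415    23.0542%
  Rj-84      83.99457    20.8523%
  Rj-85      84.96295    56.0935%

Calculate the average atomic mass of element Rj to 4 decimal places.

Ar = Σ fᵢ·mᵢ = 0.230542 × 81.95415 + 0.208523 × 83.99457 + 0.560935 × 84.96295
= 18.893874 + 17.514800 + 47.658692 = 84.067366 amu

84.0674 amu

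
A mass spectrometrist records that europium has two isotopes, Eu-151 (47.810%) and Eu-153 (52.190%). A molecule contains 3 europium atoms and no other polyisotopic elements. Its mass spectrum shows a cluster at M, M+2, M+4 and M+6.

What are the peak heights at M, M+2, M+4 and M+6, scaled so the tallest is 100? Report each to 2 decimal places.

27.97 : 91.61 : 100.00 : 36.39

Each Eu atom is independently Eu-151 (p = 0.47810) or Eu-153 (q = 0.52190); the cluster is the binomial expansion (p + q)^3.
P(M) = 0.47810^3 = 0.109284
P(M+2) = 3 × 0.47810^2 × 0.52190^1 = 0.357887
P(M+4) = 3 × 0.47810^1 × 0.52190^2 = 0.390674
P(M+6) = 0.52190^3 = 0.142155
The M+4 peak is largest (0.390674); scaling to 100 gives 27.97 : 91.61 : 100.00 : 36.39.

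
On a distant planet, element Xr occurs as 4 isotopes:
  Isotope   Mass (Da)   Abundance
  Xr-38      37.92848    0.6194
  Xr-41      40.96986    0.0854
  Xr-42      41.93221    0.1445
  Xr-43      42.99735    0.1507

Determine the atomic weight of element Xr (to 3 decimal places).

39.531 Da

Weight each isotope mass by its fractional abundance: 0.6194 × 37.92848 + 0.0854 × 40.96986 + 0.1445 × 41.93221 + 0.1507 × 42.99735
= 23.492901 + 3.498826 + 6.059204 + 6.479701 = 39.530632 Da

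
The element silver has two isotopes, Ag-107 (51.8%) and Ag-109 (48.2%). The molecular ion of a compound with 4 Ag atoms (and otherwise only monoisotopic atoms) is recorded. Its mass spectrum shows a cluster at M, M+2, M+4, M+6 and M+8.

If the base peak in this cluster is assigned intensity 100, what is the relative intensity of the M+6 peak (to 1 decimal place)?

Term probabilities: M 0.0720, M+2 0.2680, M+4 0.3740, M+6 0.2320, M+8 0.0540. Base peak = M+4.
P(M+4) = C(4,2) × 0.518^2 × 0.482^2 = 6 × 0.268324 × 0.232324 = 0.374029 (base)
P(M+6) = C(4,3) × 0.518^1 × 0.482^3 = 4 × 0.5180 × 0.11198017 = 0.232023
Relative intensity = 0.232023 / 0.374029 × 100 = 62.0

62.0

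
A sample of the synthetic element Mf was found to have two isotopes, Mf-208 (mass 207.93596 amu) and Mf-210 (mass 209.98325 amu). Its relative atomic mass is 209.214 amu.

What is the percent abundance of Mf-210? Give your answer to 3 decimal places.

With x = fraction of Mf-208 (so Mf-210 is 1 − x):
207.93596·x + 209.98325·(1 − x) = 209.214
(207.93596 − 209.98325)·x = 209.214 − 209.98325
x = -0.76925 / -2.04729 = 0.37574 → 37.574% Mf-208, 62.426% Mf-210.

62.426%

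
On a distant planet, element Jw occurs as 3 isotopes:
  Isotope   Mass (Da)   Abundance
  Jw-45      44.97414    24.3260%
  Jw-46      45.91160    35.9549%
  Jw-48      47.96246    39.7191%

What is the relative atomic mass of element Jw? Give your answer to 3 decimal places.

46.498 Da

The abundance-weighted mean is 0.243260 × 44.97414 + 0.359549 × 45.91160 + 0.397191 × 47.96246
= 10.940409 + 16.507470 + 19.050257 = 46.498136 Da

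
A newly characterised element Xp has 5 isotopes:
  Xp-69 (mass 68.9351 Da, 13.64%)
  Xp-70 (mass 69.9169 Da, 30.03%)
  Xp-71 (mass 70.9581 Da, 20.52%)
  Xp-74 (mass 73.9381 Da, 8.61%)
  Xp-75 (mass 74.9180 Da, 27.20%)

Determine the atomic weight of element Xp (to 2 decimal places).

Average mass = Σ (abundance × isotope mass) = 0.1364 × 68.9351 + 0.3003 × 69.9169 + 0.2052 × 70.9581 + 0.0861 × 73.9381 + 0.2720 × 74.9180
= 9.40275 + 20.99605 + 14.56060 + 6.36607 + 20.37770 = 71.70317 Da

71.70 Da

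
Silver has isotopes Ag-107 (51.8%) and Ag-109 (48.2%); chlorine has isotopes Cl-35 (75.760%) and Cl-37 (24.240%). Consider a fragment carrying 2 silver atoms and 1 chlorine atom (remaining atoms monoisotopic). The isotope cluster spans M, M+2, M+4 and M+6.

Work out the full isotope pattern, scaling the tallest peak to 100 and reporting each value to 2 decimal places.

Silver pattern (n=2): 0.268324 : 0.499352 : 0.232324
Chlorine pattern (n=1): 0.7576 : 0.2424
Convolve the two distributions (both contribute in 2-u steps):
  M: 0.268324×0.7576 = 0.203282
  M+2: 0.268324×0.2424 + 0.499352×0.7576 = 0.443351
  M+4: 0.499352×0.2424 + 0.232324×0.7576 = 0.297052
  M+6: 0.232324×0.2424 = 0.056315
Scale to base peak (0.443351) = 100: 45.85 : 100.00 : 67.00 : 12.70

45.85 : 100.00 : 67.00 : 12.70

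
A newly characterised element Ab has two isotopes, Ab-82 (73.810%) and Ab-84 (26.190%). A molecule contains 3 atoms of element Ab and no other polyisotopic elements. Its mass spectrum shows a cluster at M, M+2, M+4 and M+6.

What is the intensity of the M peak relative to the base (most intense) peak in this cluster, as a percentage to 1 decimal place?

Binomial terms of (0.73810 + 0.26190)^3: M 0.4021, M+2 0.4280, M+4 0.1519, M+6 0.0180 → M+2 is the base peak.
P(M+2) = C(3,1) × 0.73810^2 × 0.26190^1 = 3 × 0.54479161 × 0.2619 = 0.428043 (base)
P(M) = C(3,0) × 0.73810^3 × 0.26190^0 = 1 × 0.40211069 × 1.0000 = 0.402111
Relative intensity = 0.402111 / 0.428043 × 100 = 93.9

93.9%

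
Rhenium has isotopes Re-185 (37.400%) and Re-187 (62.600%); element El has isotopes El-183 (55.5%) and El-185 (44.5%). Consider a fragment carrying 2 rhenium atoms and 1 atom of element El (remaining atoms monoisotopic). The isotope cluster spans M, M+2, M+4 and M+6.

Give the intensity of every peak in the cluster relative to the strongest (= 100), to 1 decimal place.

Rhenium pattern (n=2): 0.139876 : 0.468248 : 0.391876
Element El pattern (n=1): 0.5550 : 0.4450
Convolve the two distributions (both contribute in 2-u steps):
  M: 0.139876×0.5550 = 0.077631
  M+2: 0.139876×0.4450 + 0.468248×0.5550 = 0.322122
  M+4: 0.468248×0.4450 + 0.391876×0.5550 = 0.425862
  M+6: 0.391876×0.4450 = 0.174385
Scale to base peak (0.425862) = 100: 18.2 : 75.6 : 100.0 : 40.9

18.2 : 75.6 : 100.0 : 40.9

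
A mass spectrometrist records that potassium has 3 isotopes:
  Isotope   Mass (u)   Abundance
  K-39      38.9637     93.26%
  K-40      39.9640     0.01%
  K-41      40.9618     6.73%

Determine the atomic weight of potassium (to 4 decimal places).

39.0983 u

The abundance-weighted mean is 0.9326 × 38.9637 + 0.0001 × 39.9640 + 0.0673 × 40.9618
= 36.33755 + 0.00400 + 2.75673 = 39.09828 u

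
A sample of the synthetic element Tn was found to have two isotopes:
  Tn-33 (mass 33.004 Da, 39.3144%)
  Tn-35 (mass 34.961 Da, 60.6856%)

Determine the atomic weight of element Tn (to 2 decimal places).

34.19 Da

Average mass = Σ (abundance × isotope mass) = 0.393144 × 33.004 + 0.606856 × 34.961
= 12.9753 + 21.2163 = 34.1916 Da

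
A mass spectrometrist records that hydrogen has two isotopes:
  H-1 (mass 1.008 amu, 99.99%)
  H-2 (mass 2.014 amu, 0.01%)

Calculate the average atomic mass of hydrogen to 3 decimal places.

The abundance-weighted mean is 0.9999 × 1.008 + 0.0001 × 2.014
= 1.0079 + 0.0002 = 1.0081 amu

1.008 amu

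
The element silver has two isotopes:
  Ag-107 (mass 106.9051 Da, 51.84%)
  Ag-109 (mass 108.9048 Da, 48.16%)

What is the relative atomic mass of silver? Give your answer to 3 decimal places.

The abundance-weighted mean is 0.5184 × 106.9051 + 0.4816 × 108.9048
= 55.41960 + 52.44855 = 107.86815 Da

107.868 Da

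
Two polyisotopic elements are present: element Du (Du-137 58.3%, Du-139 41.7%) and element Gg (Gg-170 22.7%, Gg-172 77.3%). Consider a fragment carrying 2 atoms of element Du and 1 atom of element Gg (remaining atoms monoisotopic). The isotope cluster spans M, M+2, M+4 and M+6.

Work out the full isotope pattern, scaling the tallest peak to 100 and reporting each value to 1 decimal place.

Element Du pattern (n=2): 0.339889 : 0.486222 : 0.173889
Element Gg pattern (n=1): 0.2270 : 0.7730
Convolve the two distributions (both contribute in 2-u steps):
  M: 0.339889×0.2270 = 0.077155
  M+2: 0.339889×0.7730 + 0.486222×0.2270 = 0.373107
  M+4: 0.486222×0.7730 + 0.173889×0.2270 = 0.415322
  M+6: 0.173889×0.7730 = 0.134416
Scale to base peak (0.415322) = 100: 18.6 : 89.8 : 100.0 : 32.4

18.6 : 89.8 : 100.0 : 32.4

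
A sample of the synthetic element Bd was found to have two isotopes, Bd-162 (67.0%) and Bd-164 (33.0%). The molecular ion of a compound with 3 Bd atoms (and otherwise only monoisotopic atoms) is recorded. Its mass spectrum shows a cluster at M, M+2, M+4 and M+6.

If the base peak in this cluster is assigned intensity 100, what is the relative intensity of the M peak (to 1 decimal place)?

(0.670 + 0.330)^3 gives M 0.3008, M+2 0.4444, M+4 0.2189, M+6 0.0359; the largest is M+2.
P(M+2) = C(3,1) × 0.670^2 × 0.330^1 = 3 × 0.4489 × 0.3300 = 0.444411 (base)
P(M) = C(3,0) × 0.670^3 × 0.330^0 = 1 × 0.300763 × 1.0000 = 0.300763
Relative intensity = 0.300763 / 0.444411 × 100 = 67.7

67.7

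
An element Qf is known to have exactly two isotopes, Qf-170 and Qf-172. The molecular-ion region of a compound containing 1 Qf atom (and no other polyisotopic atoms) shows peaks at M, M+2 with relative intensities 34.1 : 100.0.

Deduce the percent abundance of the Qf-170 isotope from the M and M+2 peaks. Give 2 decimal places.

25.43%

Write p for the Qf-170 fraction. I(M+2)/I(M) = [C(1,1)·p^0·(1−p)] / p^1 = 1·(1−p)/p = 100.0/34.1 = 2.9326
(1−p)/p = 2.9326/1 = 2.9326  ⇒  p = 1/(1 + 2.9326) = 0.2543
Qf-170: 25.43%, Qf-172: 74.57%.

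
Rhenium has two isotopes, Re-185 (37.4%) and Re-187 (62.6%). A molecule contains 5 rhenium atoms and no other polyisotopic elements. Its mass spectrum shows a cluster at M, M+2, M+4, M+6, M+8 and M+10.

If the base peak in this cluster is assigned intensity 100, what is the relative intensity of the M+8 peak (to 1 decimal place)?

83.7

Term probabilities: M 0.0073, M+2 0.0612, M+4 0.2050, M+6 0.3431, M+8 0.2872, M+10 0.0961. Base peak = M+6.
P(M+6) = C(5,3) × 0.374^2 × 0.626^3 = 10 × 0.139876 × 0.24531438 = 0.343136 (base)
P(M+8) = C(5,4) × 0.374^1 × 0.626^4 = 5 × 0.3740 × 0.1535668 = 0.287170
Relative intensity = 0.287170 / 0.343136 × 100 = 83.7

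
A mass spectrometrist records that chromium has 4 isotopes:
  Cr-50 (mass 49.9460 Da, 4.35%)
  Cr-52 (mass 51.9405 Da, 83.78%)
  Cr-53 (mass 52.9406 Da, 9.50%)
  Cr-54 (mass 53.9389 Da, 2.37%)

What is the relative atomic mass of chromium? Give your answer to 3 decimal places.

51.996 Da

The abundance-weighted mean is 0.0435 × 49.9460 + 0.8378 × 51.9405 + 0.0950 × 52.9406 + 0.0237 × 53.9389
= 2.17265 + 43.51575 + 5.02936 + 1.27835 = 51.99611 Da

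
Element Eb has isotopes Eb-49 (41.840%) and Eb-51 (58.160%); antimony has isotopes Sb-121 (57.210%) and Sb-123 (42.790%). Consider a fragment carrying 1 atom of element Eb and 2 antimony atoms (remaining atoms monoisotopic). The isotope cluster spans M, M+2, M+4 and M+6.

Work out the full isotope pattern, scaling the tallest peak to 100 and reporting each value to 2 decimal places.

Element Eb pattern (n=1): 0.4184 : 0.5816
Antimony pattern (n=2): 0.32729841 : 0.48960318 : 0.18309841
Convolve the two distributions (both contribute in 2-u steps):
  M: 0.4184×0.32729841 = 0.136942
  M+2: 0.4184×0.48960318 + 0.5816×0.32729841 = 0.395207
  M+4: 0.4184×0.18309841 + 0.5816×0.48960318 = 0.361362
  M+6: 0.5816×0.18309841 = 0.106490
Scale to base peak (0.395207) = 100: 34.65 : 100.00 : 91.44 : 26.95

34.65 : 100.00 : 91.44 : 26.95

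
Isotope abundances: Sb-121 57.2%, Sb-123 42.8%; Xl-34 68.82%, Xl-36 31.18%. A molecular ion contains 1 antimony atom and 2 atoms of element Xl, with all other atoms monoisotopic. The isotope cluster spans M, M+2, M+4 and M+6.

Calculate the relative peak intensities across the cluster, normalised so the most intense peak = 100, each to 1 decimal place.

Antimony pattern (n=1): 0.5720 : 0.4280
Element Xl pattern (n=2): 0.47361924 : 0.42916152 : 0.09721924
Convolve the two distributions (both contribute in 2-u steps):
  M: 0.5720×0.47361924 = 0.270910
  M+2: 0.5720×0.42916152 + 0.4280×0.47361924 = 0.448189
  M+4: 0.5720×0.09721924 + 0.4280×0.42916152 = 0.239291
  M+6: 0.4280×0.09721924 = 0.041610
Scale to base peak (0.448189) = 100: 60.4 : 100.0 : 53.4 : 9.3

60.4 : 100.0 : 53.4 : 9.3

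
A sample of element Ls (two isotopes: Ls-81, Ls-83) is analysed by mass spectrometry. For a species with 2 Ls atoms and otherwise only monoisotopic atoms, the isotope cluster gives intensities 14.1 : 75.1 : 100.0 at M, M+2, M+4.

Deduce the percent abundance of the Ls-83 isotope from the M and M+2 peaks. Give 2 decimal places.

72.70%

Let p = fractional abundance of Ls-81. I(M+2)/I(M) = [C(2,1)·p^1·(1−p)] / p^2 = 2·(1−p)/p = 75.1/14.1 = 5.3262
(1−p)/p = 5.3262/2 = 2.6631  ⇒  p = 1/(1 + 2.6631) = 0.2730
Ls-81: 27.30%, Ls-83: 72.70%.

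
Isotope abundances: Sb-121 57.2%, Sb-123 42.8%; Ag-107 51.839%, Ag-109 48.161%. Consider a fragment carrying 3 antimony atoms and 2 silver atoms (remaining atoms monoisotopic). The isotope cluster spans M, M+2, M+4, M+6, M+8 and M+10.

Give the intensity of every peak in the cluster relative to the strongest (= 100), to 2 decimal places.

14.89 : 61.11 : 100.00 : 81.58 : 33.19 : 5.39

Antimony pattern (n=3): 0.18714925 : 0.42010426 : 0.31434374 : 0.07840275
Silver pattern (n=2): 0.26872819 : 0.49932362 : 0.23194819
Convolve the two distributions (both contribute in 2-u steps):
  M: 0.18714925×0.26872819 = 0.050292
  M+2: 0.18714925×0.49932362 + 0.42010426×0.26872819 = 0.206342
  M+4: 0.18714925×0.23194819 + 0.42010426×0.49932362 + 0.31434374×0.26872819 = 0.337650
  M+6: 0.42010426×0.23194819 + 0.31434374×0.49932362 + 0.07840275×0.26872819 = 0.275471
  M+8: 0.31434374×0.23194819 + 0.07840275×0.49932362 = 0.112060
  M+10: 0.07840275×0.23194819 = 0.018185
Scale to base peak (0.337650) = 100: 14.89 : 61.11 : 100.00 : 81.58 : 33.19 : 5.39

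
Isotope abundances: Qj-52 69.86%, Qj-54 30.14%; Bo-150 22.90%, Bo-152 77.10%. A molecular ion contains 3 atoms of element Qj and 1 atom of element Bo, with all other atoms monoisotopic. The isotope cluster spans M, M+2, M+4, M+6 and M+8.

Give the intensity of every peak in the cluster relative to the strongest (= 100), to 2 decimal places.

Element Qj pattern (n=3): 0.34094611 : 0.44128754 : 0.19038658 : 0.02737977
Element Bo pattern (n=1): 0.2290 : 0.7710
Convolve the two distributions (both contribute in 2-u steps):
  M: 0.34094611×0.2290 = 0.078077
  M+2: 0.34094611×0.7710 + 0.44128754×0.2290 = 0.363924
  M+4: 0.44128754×0.7710 + 0.19038658×0.2290 = 0.383831
  M+6: 0.19038658×0.7710 + 0.02737977×0.2290 = 0.153058
  M+8: 0.02737977×0.7710 = 0.021110
Scale to base peak (0.383831) = 100: 20.34 : 94.81 : 100.00 : 39.88 : 5.50

20.34 : 94.81 : 100.00 : 39.88 : 5.50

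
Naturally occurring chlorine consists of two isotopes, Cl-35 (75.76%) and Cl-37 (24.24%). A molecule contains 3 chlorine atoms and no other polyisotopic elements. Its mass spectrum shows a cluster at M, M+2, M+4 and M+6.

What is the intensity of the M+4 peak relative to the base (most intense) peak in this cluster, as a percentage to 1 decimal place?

(0.7576 + 0.2424)^3 gives M 0.4348, M+2 0.4174, M+4 0.1335, M+6 0.0142; the largest is M.
P(M) = C(3,0) × 0.7576^3 × 0.2424^0 = 1 × 0.4348304 × 1.0000 = 0.434830 (base)
P(M+4) = C(3,2) × 0.7576^1 × 0.2424^2 = 3 × 0.7576 × 0.05875776 = 0.133545
Relative intensity = 0.133545 / 0.434830 × 100 = 30.7

30.7%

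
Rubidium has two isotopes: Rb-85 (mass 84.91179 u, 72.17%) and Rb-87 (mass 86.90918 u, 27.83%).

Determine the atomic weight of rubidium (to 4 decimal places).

85.4677 u

Weight each isotope mass by its fractional abundance: 0.7217 × 84.91179 + 0.2783 × 86.90918
= 61.280839 + 24.186825 = 85.467664 u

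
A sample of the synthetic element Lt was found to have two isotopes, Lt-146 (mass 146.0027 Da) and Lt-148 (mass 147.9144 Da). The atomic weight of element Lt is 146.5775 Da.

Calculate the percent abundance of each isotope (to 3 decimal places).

With x = fraction of Lt-146 (so Lt-148 is 1 − x):
146.0027·x + 147.9144·(1 − x) = 146.5775
(146.0027 − 147.9144)·x = 146.5775 − 147.9144
x = -1.3369 / -1.9117 = 0.69933 → 69.933% Lt-146, 30.067% Lt-148.

Lt-146: 69.933%, Lt-148: 30.067%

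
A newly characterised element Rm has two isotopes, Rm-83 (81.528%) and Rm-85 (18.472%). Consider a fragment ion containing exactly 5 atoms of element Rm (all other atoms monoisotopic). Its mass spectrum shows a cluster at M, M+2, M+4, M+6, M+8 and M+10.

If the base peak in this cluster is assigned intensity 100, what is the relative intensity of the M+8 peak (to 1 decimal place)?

1.2

Binomial terms of (0.81528 + 0.18472)^5: M 0.3602, M+2 0.4080, M+4 0.1849, M+6 0.0419, M+8 0.0047, M+10 0.0002 → M+2 is the base peak.
P(M+2) = C(5,1) × 0.81528^4 × 0.18472^1 = 5 × 0.44180147 × 0.18472 = 0.408048 (base)
P(M+8) = C(5,4) × 0.81528^1 × 0.18472^4 = 5 × 0.81528 × 0.00116428 = 0.004746
Relative intensity = 0.004746 / 0.408048 × 100 = 1.2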